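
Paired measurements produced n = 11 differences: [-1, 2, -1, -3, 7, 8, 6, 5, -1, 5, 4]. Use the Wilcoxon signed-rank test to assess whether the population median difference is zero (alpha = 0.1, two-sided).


Step 1: Drop any zero differences (none here) and take |d_i|.
|d| = [1, 2, 1, 3, 7, 8, 6, 5, 1, 5, 4]
Step 2: Midrank |d_i| (ties get averaged ranks).
ranks: |1|->2, |2|->4, |1|->2, |3|->5, |7|->10, |8|->11, |6|->9, |5|->7.5, |1|->2, |5|->7.5, |4|->6
Step 3: Attach original signs; sum ranks with positive sign and with negative sign.
W+ = 4 + 10 + 11 + 9 + 7.5 + 7.5 + 6 = 55
W- = 2 + 2 + 5 + 2 = 11
(Check: W+ + W- = 66 should equal n(n+1)/2 = 66.)
Step 4: Test statistic W = min(W+, W-) = 11.
Step 5: Ties in |d|, so use the tie-corrected normal approximation.
        E[W] = n(n+1)/4 = 11*12/4 = 33.
        Tie groups: |d|=1 (t=3), |d|=5 (t=2); sum(t^3 - t) = 30.
        Var[W] = n(n+1)(2n+1)/24 - sum(t^3-t)/48 = 3036/24 - 30/48 = 125.875.
        z = (W - E[W]) / sqrt(Var[W]) = (11 - 33) / 11.2194 = -1.9609.
        Two-sided p = 2*Phi(z) = 0.049892.
Step 6: alpha = 0.1. reject H0.

W+ = 55, W- = 11, W = min = 11, p = 0.049892, reject H0.


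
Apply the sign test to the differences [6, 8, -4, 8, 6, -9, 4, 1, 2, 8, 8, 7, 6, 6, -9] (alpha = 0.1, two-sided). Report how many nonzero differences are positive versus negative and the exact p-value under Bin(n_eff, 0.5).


Step 1: Discard zero differences. Original n = 15; n_eff = number of nonzero differences = 15.
Nonzero differences (with sign): +6, +8, -4, +8, +6, -9, +4, +1, +2, +8, +8, +7, +6, +6, -9
Step 2: Count signs: positive = 12, negative = 3.
Step 3: Under H0: P(positive) = 0.5, so the number of positives S ~ Bin(15, 0.5).
Step 4: Two-sided exact p-value = sum of Bin(15,0.5) probabilities at or below the observed probability = 0.035156.
Step 5: alpha = 0.1. reject H0.

n_eff = 15, pos = 12, neg = 3, p = 0.035156, reject H0.


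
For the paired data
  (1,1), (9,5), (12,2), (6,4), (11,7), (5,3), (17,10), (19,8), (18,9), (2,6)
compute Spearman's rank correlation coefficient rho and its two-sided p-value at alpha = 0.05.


Step 1: Rank x and y separately (midranks; no ties here).
rank(x): 1->1, 9->5, 12->7, 6->4, 11->6, 5->3, 17->8, 19->10, 18->9, 2->2
rank(y): 1->1, 5->5, 2->2, 4->4, 7->7, 3->3, 10->10, 8->8, 9->9, 6->6
Step 2: d_i = R_x(i) - R_y(i); compute d_i^2.
  (1-1)^2=0, (5-5)^2=0, (7-2)^2=25, (4-4)^2=0, (6-7)^2=1, (3-3)^2=0, (8-10)^2=4, (10-8)^2=4, (9-9)^2=0, (2-6)^2=16
sum(d^2) = 50.
Step 3: rho = 1 - 6*50 / (10*(10^2 - 1)) = 1 - 300/990 = 0.696970.
Step 4: Under H0, t = rho * sqrt((n-2)/(1-rho^2)) = 2.7490 ~ t(8).
Step 5: Two-sided p-value from the t-distribution with 8 df = 0.025097.
Step 6: alpha = 0.05. reject H0.

rho = 0.6970, p = 0.025097, reject H0 at alpha = 0.05.


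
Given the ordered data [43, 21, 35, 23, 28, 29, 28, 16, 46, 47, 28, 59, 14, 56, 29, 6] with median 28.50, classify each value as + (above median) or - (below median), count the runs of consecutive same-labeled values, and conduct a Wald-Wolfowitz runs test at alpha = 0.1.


Step 1: Compute median = 28.50; label A = above, B = below.
Labels in order: ABABBABBAABABAAB  (n_A = 8, n_B = 8)
Step 2: Count runs R = 12.
Step 3: Under H0 (random ordering), E[R] = 2*n_A*n_B/(n_A+n_B) + 1 = 2*8*8/16 + 1 = 9.0000.
        Var[R] = 2*n_A*n_B*(2*n_A*n_B - n_A - n_B) / ((n_A+n_B)^2 * (n_A+n_B-1)) = 14336/3840 = 3.7333.
        SD[R] = 1.9322.
Step 4: Continuity-corrected z = (R - 0.5 - E[R]) / SD[R] = (12 - 0.5 - 9.0000) / 1.9322 = 1.2939.
Step 5: Two-sided p-value via normal approximation = 2*(1 - Phi(|z|)) = 0.195709.
Step 6: alpha = 0.1. fail to reject H0.

R = 12, z = 1.2939, p = 0.195709, fail to reject H0.


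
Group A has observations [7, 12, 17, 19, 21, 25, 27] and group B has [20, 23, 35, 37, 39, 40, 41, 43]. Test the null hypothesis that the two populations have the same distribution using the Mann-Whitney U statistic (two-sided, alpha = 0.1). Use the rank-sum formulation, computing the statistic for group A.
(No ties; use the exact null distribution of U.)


Step 1: Combine and sort all 15 observations; assign midranks.
sorted (value, group): (7,X), (12,X), (17,X), (19,X), (20,Y), (21,X), (23,Y), (25,X), (27,X), (35,Y), (37,Y), (39,Y), (40,Y), (41,Y), (43,Y)
ranks: 7->1, 12->2, 17->3, 19->4, 20->5, 21->6, 23->7, 25->8, 27->9, 35->10, 37->11, 39->12, 40->13, 41->14, 43->15
Step 2: Rank sum for X: R1 = 1 + 2 + 3 + 4 + 6 + 8 + 9 = 33.
Step 3: U_X = R1 - n1(n1+1)/2 = 33 - 7*8/2 = 33 - 28 = 5.
       U_Y = n1*n2 - U_X = 56 - 5 = 51.
Step 4: No ties, so the exact null distribution of U (based on enumerating the C(15,7) = 6435 equally likely rank assignments) gives the two-sided p-value.
Step 5: p-value = 0.005905; compare to alpha = 0.1. reject H0.

U_X = 5, p = 0.005905, reject H0 at alpha = 0.1.


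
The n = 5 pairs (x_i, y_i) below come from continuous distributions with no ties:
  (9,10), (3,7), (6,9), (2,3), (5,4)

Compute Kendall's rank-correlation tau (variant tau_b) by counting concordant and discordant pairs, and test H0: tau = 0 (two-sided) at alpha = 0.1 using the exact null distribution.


Step 1: Enumerate the 10 unordered pairs (i,j) with i<j and classify each by sign(x_j-x_i) * sign(y_j-y_i).
  (1,2):dx=-6,dy=-3->C; (1,3):dx=-3,dy=-1->C; (1,4):dx=-7,dy=-7->C; (1,5):dx=-4,dy=-6->C
  (2,3):dx=+3,dy=+2->C; (2,4):dx=-1,dy=-4->C; (2,5):dx=+2,dy=-3->D; (3,4):dx=-4,dy=-6->C
  (3,5):dx=-1,dy=-5->C; (4,5):dx=+3,dy=+1->C
Step 2: C = 9, D = 1, total pairs = 10.
Step 3: tau = (C - D)/(n(n-1)/2) = (9 - 1)/10 = 0.800000.
Step 4: Exact two-sided p-value (enumerate n! = 120 permutations of y under H0): p = 0.083333.
Step 5: alpha = 0.1. reject H0.

tau_b = 0.8000 (C=9, D=1), p = 0.083333, reject H0.


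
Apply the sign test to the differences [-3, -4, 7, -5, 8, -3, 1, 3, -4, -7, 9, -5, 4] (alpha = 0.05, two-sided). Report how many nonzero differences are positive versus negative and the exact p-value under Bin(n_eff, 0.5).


Step 1: Discard zero differences. Original n = 13; n_eff = number of nonzero differences = 13.
Nonzero differences (with sign): -3, -4, +7, -5, +8, -3, +1, +3, -4, -7, +9, -5, +4
Step 2: Count signs: positive = 6, negative = 7.
Step 3: Under H0: P(positive) = 0.5, so the number of positives S ~ Bin(13, 0.5).
Step 4: Two-sided exact p-value = sum of Bin(13,0.5) probabilities at or below the observed probability = 1.000000.
Step 5: alpha = 0.05. fail to reject H0.

n_eff = 13, pos = 6, neg = 7, p = 1.000000, fail to reject H0.


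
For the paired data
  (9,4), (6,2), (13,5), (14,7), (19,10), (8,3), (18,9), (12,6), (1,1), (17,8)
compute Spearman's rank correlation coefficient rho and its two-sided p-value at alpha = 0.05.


Step 1: Rank x and y separately (midranks; no ties here).
rank(x): 9->4, 6->2, 13->6, 14->7, 19->10, 8->3, 18->9, 12->5, 1->1, 17->8
rank(y): 4->4, 2->2, 5->5, 7->7, 10->10, 3->3, 9->9, 6->6, 1->1, 8->8
Step 2: d_i = R_x(i) - R_y(i); compute d_i^2.
  (4-4)^2=0, (2-2)^2=0, (6-5)^2=1, (7-7)^2=0, (10-10)^2=0, (3-3)^2=0, (9-9)^2=0, (5-6)^2=1, (1-1)^2=0, (8-8)^2=0
sum(d^2) = 2.
Step 3: rho = 1 - 6*2 / (10*(10^2 - 1)) = 1 - 12/990 = 0.987879.
Step 4: Under H0, t = rho * sqrt((n-2)/(1-rho^2)) = 18.0003 ~ t(8).
Step 5: Two-sided p-value from the t-distribution with 8 df = 0.000000.
Step 6: alpha = 0.05. reject H0.

rho = 0.9879, p = 0.000000, reject H0 at alpha = 0.05.


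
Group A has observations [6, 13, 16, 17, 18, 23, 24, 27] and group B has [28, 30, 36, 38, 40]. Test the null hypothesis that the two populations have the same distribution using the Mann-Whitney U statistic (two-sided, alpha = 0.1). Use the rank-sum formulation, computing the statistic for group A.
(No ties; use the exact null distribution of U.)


Step 1: Combine and sort all 13 observations; assign midranks.
sorted (value, group): (6,X), (13,X), (16,X), (17,X), (18,X), (23,X), (24,X), (27,X), (28,Y), (30,Y), (36,Y), (38,Y), (40,Y)
ranks: 6->1, 13->2, 16->3, 17->4, 18->5, 23->6, 24->7, 27->8, 28->9, 30->10, 36->11, 38->12, 40->13
Step 2: Rank sum for X: R1 = 1 + 2 + 3 + 4 + 5 + 6 + 7 + 8 = 36.
Step 3: U_X = R1 - n1(n1+1)/2 = 36 - 8*9/2 = 36 - 36 = 0.
       U_Y = n1*n2 - U_X = 40 - 0 = 40.
Step 4: No ties, so the exact null distribution of U (based on enumerating the C(13,8) = 1287 equally likely rank assignments) gives the two-sided p-value.
Step 5: p-value = 0.001554; compare to alpha = 0.1. reject H0.

U_X = 0, p = 0.001554, reject H0 at alpha = 0.1.


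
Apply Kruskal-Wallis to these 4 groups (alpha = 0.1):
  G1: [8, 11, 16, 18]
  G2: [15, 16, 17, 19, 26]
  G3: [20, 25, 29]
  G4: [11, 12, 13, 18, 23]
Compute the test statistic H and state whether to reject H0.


Step 1: Combine all N = 17 observations and assign midranks.
sorted (value, group, rank): (8,G1,1), (11,G1,2.5), (11,G4,2.5), (12,G4,4), (13,G4,5), (15,G2,6), (16,G1,7.5), (16,G2,7.5), (17,G2,9), (18,G1,10.5), (18,G4,10.5), (19,G2,12), (20,G3,13), (23,G4,14), (25,G3,15), (26,G2,16), (29,G3,17)
Step 2: Sum ranks within each group.
R_1 = 21.5 (n_1 = 4)
R_2 = 50.5 (n_2 = 5)
R_3 = 45 (n_3 = 3)
R_4 = 36 (n_4 = 5)
Step 3: H = 12/(N(N+1)) * sum(R_i^2/n_i) - 3(N+1)
     = 12/(17*18) * (21.5^2/4 + 50.5^2/5 + 45^2/3 + 36^2/5) - 3*18
     = 0.039216 * 1559.81 - 54
     = 7.169118.
Step 4: Ties present; correction factor C = 1 - 18/(17^3 - 17) = 0.996324. Corrected H = 7.169118 / 0.996324 = 7.195572.
Step 5: Under H0, H ~ chi^2(3); p-value = 0.065919.
Step 6: alpha = 0.1. reject H0.

H = 7.1956, df = 3, p = 0.065919, reject H0.


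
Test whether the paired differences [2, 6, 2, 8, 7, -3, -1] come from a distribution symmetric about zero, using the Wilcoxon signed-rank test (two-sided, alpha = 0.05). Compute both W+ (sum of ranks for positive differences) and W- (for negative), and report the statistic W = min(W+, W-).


Step 1: Drop any zero differences (none here) and take |d_i|.
|d| = [2, 6, 2, 8, 7, 3, 1]
Step 2: Midrank |d_i| (ties get averaged ranks).
ranks: |2|->2.5, |6|->5, |2|->2.5, |8|->7, |7|->6, |3|->4, |1|->1
Step 3: Attach original signs; sum ranks with positive sign and with negative sign.
W+ = 2.5 + 5 + 2.5 + 7 + 6 = 23
W- = 4 + 1 = 5
(Check: W+ + W- = 28 should equal n(n+1)/2 = 28.)
Step 4: Test statistic W = min(W+, W-) = 5.
Step 5: Ties in |d|, so use the tie-corrected normal approximation.
        E[W] = n(n+1)/4 = 7*8/4 = 14.
        Tie groups: |d|=2 (t=2); sum(t^3 - t) = 6.
        Var[W] = n(n+1)(2n+1)/24 - sum(t^3-t)/48 = 840/24 - 6/48 = 34.875.
        z = (W - E[W]) / sqrt(Var[W]) = (5 - 14) / 5.9055 = -1.5240.
        Two-sided p = 2*Phi(z) = 0.127508.
Step 6: alpha = 0.05. fail to reject H0.

W+ = 23, W- = 5, W = min = 5, p = 0.127508, fail to reject H0.


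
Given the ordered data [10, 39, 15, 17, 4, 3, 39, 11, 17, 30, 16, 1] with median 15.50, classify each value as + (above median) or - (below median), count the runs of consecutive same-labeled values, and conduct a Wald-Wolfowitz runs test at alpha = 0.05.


Step 1: Compute median = 15.50; label A = above, B = below.
Labels in order: BABABBABAAAB  (n_A = 6, n_B = 6)
Step 2: Count runs R = 9.
Step 3: Under H0 (random ordering), E[R] = 2*n_A*n_B/(n_A+n_B) + 1 = 2*6*6/12 + 1 = 7.0000.
        Var[R] = 2*n_A*n_B*(2*n_A*n_B - n_A - n_B) / ((n_A+n_B)^2 * (n_A+n_B-1)) = 4320/1584 = 2.7273.
        SD[R] = 1.6514.
Step 4: Continuity-corrected z = (R - 0.5 - E[R]) / SD[R] = (9 - 0.5 - 7.0000) / 1.6514 = 0.9083.
Step 5: Two-sided p-value via normal approximation = 2*(1 - Phi(|z|)) = 0.363722.
Step 6: alpha = 0.05. fail to reject H0.

R = 9, z = 0.9083, p = 0.363722, fail to reject H0.


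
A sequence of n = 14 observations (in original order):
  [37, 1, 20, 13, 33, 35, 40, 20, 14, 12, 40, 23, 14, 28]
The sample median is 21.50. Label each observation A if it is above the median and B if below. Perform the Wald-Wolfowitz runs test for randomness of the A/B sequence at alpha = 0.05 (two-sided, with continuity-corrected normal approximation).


Step 1: Compute median = 21.50; label A = above, B = below.
Labels in order: ABBBAAABBBAABA  (n_A = 7, n_B = 7)
Step 2: Count runs R = 7.
Step 3: Under H0 (random ordering), E[R] = 2*n_A*n_B/(n_A+n_B) + 1 = 2*7*7/14 + 1 = 8.0000.
        Var[R] = 2*n_A*n_B*(2*n_A*n_B - n_A - n_B) / ((n_A+n_B)^2 * (n_A+n_B-1)) = 8232/2548 = 3.2308.
        SD[R] = 1.7974.
Step 4: Continuity-corrected z = (R + 0.5 - E[R]) / SD[R] = (7 + 0.5 - 8.0000) / 1.7974 = -0.2782.
Step 5: Two-sided p-value via normal approximation = 2*(1 - Phi(|z|)) = 0.780879.
Step 6: alpha = 0.05. fail to reject H0.

R = 7, z = -0.2782, p = 0.780879, fail to reject H0.


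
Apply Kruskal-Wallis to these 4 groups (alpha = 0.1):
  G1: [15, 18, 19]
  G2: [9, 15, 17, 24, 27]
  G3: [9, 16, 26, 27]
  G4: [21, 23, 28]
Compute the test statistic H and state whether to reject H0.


Step 1: Combine all N = 15 observations and assign midranks.
sorted (value, group, rank): (9,G2,1.5), (9,G3,1.5), (15,G1,3.5), (15,G2,3.5), (16,G3,5), (17,G2,6), (18,G1,7), (19,G1,8), (21,G4,9), (23,G4,10), (24,G2,11), (26,G3,12), (27,G2,13.5), (27,G3,13.5), (28,G4,15)
Step 2: Sum ranks within each group.
R_1 = 18.5 (n_1 = 3)
R_2 = 35.5 (n_2 = 5)
R_3 = 32 (n_3 = 4)
R_4 = 34 (n_4 = 3)
Step 3: H = 12/(N(N+1)) * sum(R_i^2/n_i) - 3(N+1)
     = 12/(15*16) * (18.5^2/3 + 35.5^2/5 + 32^2/4 + 34^2/3) - 3*16
     = 0.050000 * 1007.47 - 48
     = 2.373333.
Step 4: Ties present; correction factor C = 1 - 18/(15^3 - 15) = 0.994643. Corrected H = 2.373333 / 0.994643 = 2.386116.
Step 5: Under H0, H ~ chi^2(3); p-value = 0.496224.
Step 6: alpha = 0.1. fail to reject H0.

H = 2.3861, df = 3, p = 0.496224, fail to reject H0.


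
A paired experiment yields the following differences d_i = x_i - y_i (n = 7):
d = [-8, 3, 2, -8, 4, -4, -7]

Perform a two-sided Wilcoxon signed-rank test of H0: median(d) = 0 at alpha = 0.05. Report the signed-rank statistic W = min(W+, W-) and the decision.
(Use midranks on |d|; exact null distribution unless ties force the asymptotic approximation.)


Step 1: Drop any zero differences (none here) and take |d_i|.
|d| = [8, 3, 2, 8, 4, 4, 7]
Step 2: Midrank |d_i| (ties get averaged ranks).
ranks: |8|->6.5, |3|->2, |2|->1, |8|->6.5, |4|->3.5, |4|->3.5, |7|->5
Step 3: Attach original signs; sum ranks with positive sign and with negative sign.
W+ = 2 + 1 + 3.5 = 6.5
W- = 6.5 + 6.5 + 3.5 + 5 = 21.5
(Check: W+ + W- = 28 should equal n(n+1)/2 = 28.)
Step 4: Test statistic W = min(W+, W-) = 6.5.
Step 5: Ties in |d|, so use the tie-corrected normal approximation.
        E[W] = n(n+1)/4 = 7*8/4 = 14.
        Tie groups: |d|=4 (t=2), |d|=8 (t=2); sum(t^3 - t) = 12.
        Var[W] = n(n+1)(2n+1)/24 - sum(t^3-t)/48 = 840/24 - 12/48 = 34.75.
        z = (W - E[W]) / sqrt(Var[W]) = (6.5 - 14) / 5.8949 = -1.2723.
        Two-sided p = 2*Phi(z) = 0.203272.
Step 6: alpha = 0.05. fail to reject H0.

W+ = 6.5, W- = 21.5, W = min = 6.5, p = 0.203272, fail to reject H0.


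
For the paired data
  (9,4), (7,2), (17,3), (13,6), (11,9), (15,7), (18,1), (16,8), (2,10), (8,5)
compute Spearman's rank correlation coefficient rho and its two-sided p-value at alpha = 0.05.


Step 1: Rank x and y separately (midranks; no ties here).
rank(x): 9->4, 7->2, 17->9, 13->6, 11->5, 15->7, 18->10, 16->8, 2->1, 8->3
rank(y): 4->4, 2->2, 3->3, 6->6, 9->9, 7->7, 1->1, 8->8, 10->10, 5->5
Step 2: d_i = R_x(i) - R_y(i); compute d_i^2.
  (4-4)^2=0, (2-2)^2=0, (9-3)^2=36, (6-6)^2=0, (5-9)^2=16, (7-7)^2=0, (10-1)^2=81, (8-8)^2=0, (1-10)^2=81, (3-5)^2=4
sum(d^2) = 218.
Step 3: rho = 1 - 6*218 / (10*(10^2 - 1)) = 1 - 1308/990 = -0.321212.
Step 4: Under H0, t = rho * sqrt((n-2)/(1-rho^2)) = -0.9594 ~ t(8).
Step 5: Two-sided p-value from the t-distribution with 8 df = 0.365468.
Step 6: alpha = 0.05. fail to reject H0.

rho = -0.3212, p = 0.365468, fail to reject H0 at alpha = 0.05.


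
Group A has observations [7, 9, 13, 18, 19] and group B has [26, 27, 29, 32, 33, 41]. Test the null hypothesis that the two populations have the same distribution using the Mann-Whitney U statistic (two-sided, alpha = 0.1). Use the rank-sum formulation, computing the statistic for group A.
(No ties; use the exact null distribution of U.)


Step 1: Combine and sort all 11 observations; assign midranks.
sorted (value, group): (7,X), (9,X), (13,X), (18,X), (19,X), (26,Y), (27,Y), (29,Y), (32,Y), (33,Y), (41,Y)
ranks: 7->1, 9->2, 13->3, 18->4, 19->5, 26->6, 27->7, 29->8, 32->9, 33->10, 41->11
Step 2: Rank sum for X: R1 = 1 + 2 + 3 + 4 + 5 = 15.
Step 3: U_X = R1 - n1(n1+1)/2 = 15 - 5*6/2 = 15 - 15 = 0.
       U_Y = n1*n2 - U_X = 30 - 0 = 30.
Step 4: No ties, so the exact null distribution of U (based on enumerating the C(11,5) = 462 equally likely rank assignments) gives the two-sided p-value.
Step 5: p-value = 0.004329; compare to alpha = 0.1. reject H0.

U_X = 0, p = 0.004329, reject H0 at alpha = 0.1.


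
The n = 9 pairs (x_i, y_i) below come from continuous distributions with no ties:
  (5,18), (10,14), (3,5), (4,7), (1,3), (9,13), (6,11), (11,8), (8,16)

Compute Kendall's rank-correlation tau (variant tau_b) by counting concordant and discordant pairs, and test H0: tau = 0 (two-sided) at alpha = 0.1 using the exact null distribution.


Step 1: Enumerate the 36 unordered pairs (i,j) with i<j and classify each by sign(x_j-x_i) * sign(y_j-y_i).
  (1,2):dx=+5,dy=-4->D; (1,3):dx=-2,dy=-13->C; (1,4):dx=-1,dy=-11->C; (1,5):dx=-4,dy=-15->C
  (1,6):dx=+4,dy=-5->D; (1,7):dx=+1,dy=-7->D; (1,8):dx=+6,dy=-10->D; (1,9):dx=+3,dy=-2->D
  (2,3):dx=-7,dy=-9->C; (2,4):dx=-6,dy=-7->C; (2,5):dx=-9,dy=-11->C; (2,6):dx=-1,dy=-1->C
  (2,7):dx=-4,dy=-3->C; (2,8):dx=+1,dy=-6->D; (2,9):dx=-2,dy=+2->D; (3,4):dx=+1,dy=+2->C
  (3,5):dx=-2,dy=-2->C; (3,6):dx=+6,dy=+8->C; (3,7):dx=+3,dy=+6->C; (3,8):dx=+8,dy=+3->C
  (3,9):dx=+5,dy=+11->C; (4,5):dx=-3,dy=-4->C; (4,6):dx=+5,dy=+6->C; (4,7):dx=+2,dy=+4->C
  (4,8):dx=+7,dy=+1->C; (4,9):dx=+4,dy=+9->C; (5,6):dx=+8,dy=+10->C; (5,7):dx=+5,dy=+8->C
  (5,8):dx=+10,dy=+5->C; (5,9):dx=+7,dy=+13->C; (6,7):dx=-3,dy=-2->C; (6,8):dx=+2,dy=-5->D
  (6,9):dx=-1,dy=+3->D; (7,8):dx=+5,dy=-3->D; (7,9):dx=+2,dy=+5->C; (8,9):dx=-3,dy=+8->D
Step 2: C = 25, D = 11, total pairs = 36.
Step 3: tau = (C - D)/(n(n-1)/2) = (25 - 11)/36 = 0.388889.
Step 4: Exact two-sided p-value (enumerate n! = 362880 permutations of y under H0): p = 0.180181.
Step 5: alpha = 0.1. fail to reject H0.

tau_b = 0.3889 (C=25, D=11), p = 0.180181, fail to reject H0.


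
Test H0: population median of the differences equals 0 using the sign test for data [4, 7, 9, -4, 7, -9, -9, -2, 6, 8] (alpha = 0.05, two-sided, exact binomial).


Step 1: Discard zero differences. Original n = 10; n_eff = number of nonzero differences = 10.
Nonzero differences (with sign): +4, +7, +9, -4, +7, -9, -9, -2, +6, +8
Step 2: Count signs: positive = 6, negative = 4.
Step 3: Under H0: P(positive) = 0.5, so the number of positives S ~ Bin(10, 0.5).
Step 4: Two-sided exact p-value = sum of Bin(10,0.5) probabilities at or below the observed probability = 0.753906.
Step 5: alpha = 0.05. fail to reject H0.

n_eff = 10, pos = 6, neg = 4, p = 0.753906, fail to reject H0.


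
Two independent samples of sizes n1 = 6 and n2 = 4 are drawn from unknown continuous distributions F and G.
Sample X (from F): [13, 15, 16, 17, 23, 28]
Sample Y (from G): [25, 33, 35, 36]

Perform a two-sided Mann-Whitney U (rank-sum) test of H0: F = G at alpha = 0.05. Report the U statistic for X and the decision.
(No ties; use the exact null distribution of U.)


Step 1: Combine and sort all 10 observations; assign midranks.
sorted (value, group): (13,X), (15,X), (16,X), (17,X), (23,X), (25,Y), (28,X), (33,Y), (35,Y), (36,Y)
ranks: 13->1, 15->2, 16->3, 17->4, 23->5, 25->6, 28->7, 33->8, 35->9, 36->10
Step 2: Rank sum for X: R1 = 1 + 2 + 3 + 4 + 5 + 7 = 22.
Step 3: U_X = R1 - n1(n1+1)/2 = 22 - 6*7/2 = 22 - 21 = 1.
       U_Y = n1*n2 - U_X = 24 - 1 = 23.
Step 4: No ties, so the exact null distribution of U (based on enumerating the C(10,6) = 210 equally likely rank assignments) gives the two-sided p-value.
Step 5: p-value = 0.019048; compare to alpha = 0.05. reject H0.

U_X = 1, p = 0.019048, reject H0 at alpha = 0.05.


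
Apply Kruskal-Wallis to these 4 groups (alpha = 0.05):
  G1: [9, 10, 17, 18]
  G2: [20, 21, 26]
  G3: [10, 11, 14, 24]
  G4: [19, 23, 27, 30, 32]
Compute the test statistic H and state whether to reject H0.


Step 1: Combine all N = 16 observations and assign midranks.
sorted (value, group, rank): (9,G1,1), (10,G1,2.5), (10,G3,2.5), (11,G3,4), (14,G3,5), (17,G1,6), (18,G1,7), (19,G4,8), (20,G2,9), (21,G2,10), (23,G4,11), (24,G3,12), (26,G2,13), (27,G4,14), (30,G4,15), (32,G4,16)
Step 2: Sum ranks within each group.
R_1 = 16.5 (n_1 = 4)
R_2 = 32 (n_2 = 3)
R_3 = 23.5 (n_3 = 4)
R_4 = 64 (n_4 = 5)
Step 3: H = 12/(N(N+1)) * sum(R_i^2/n_i) - 3(N+1)
     = 12/(16*17) * (16.5^2/4 + 32^2/3 + 23.5^2/4 + 64^2/5) - 3*17
     = 0.044118 * 1366.66 - 51
     = 9.293750.
Step 4: Ties present; correction factor C = 1 - 6/(16^3 - 16) = 0.998529. Corrected H = 9.293750 / 0.998529 = 9.307437.
Step 5: Under H0, H ~ chi^2(3); p-value = 0.025471.
Step 6: alpha = 0.05. reject H0.

H = 9.3074, df = 3, p = 0.025471, reject H0.


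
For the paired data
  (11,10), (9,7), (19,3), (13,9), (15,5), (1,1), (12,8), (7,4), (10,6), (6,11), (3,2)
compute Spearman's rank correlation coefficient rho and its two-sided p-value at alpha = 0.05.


Step 1: Rank x and y separately (midranks; no ties here).
rank(x): 11->7, 9->5, 19->11, 13->9, 15->10, 1->1, 12->8, 7->4, 10->6, 6->3, 3->2
rank(y): 10->10, 7->7, 3->3, 9->9, 5->5, 1->1, 8->8, 4->4, 6->6, 11->11, 2->2
Step 2: d_i = R_x(i) - R_y(i); compute d_i^2.
  (7-10)^2=9, (5-7)^2=4, (11-3)^2=64, (9-9)^2=0, (10-5)^2=25, (1-1)^2=0, (8-8)^2=0, (4-4)^2=0, (6-6)^2=0, (3-11)^2=64, (2-2)^2=0
sum(d^2) = 166.
Step 3: rho = 1 - 6*166 / (11*(11^2 - 1)) = 1 - 996/1320 = 0.245455.
Step 4: Under H0, t = rho * sqrt((n-2)/(1-rho^2)) = 0.7596 ~ t(9).
Step 5: Two-sided p-value from the t-distribution with 9 df = 0.466922.
Step 6: alpha = 0.05. fail to reject H0.

rho = 0.2455, p = 0.466922, fail to reject H0 at alpha = 0.05.


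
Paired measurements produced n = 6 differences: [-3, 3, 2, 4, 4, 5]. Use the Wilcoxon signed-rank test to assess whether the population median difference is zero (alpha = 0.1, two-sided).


Step 1: Drop any zero differences (none here) and take |d_i|.
|d| = [3, 3, 2, 4, 4, 5]
Step 2: Midrank |d_i| (ties get averaged ranks).
ranks: |3|->2.5, |3|->2.5, |2|->1, |4|->4.5, |4|->4.5, |5|->6
Step 3: Attach original signs; sum ranks with positive sign and with negative sign.
W+ = 2.5 + 1 + 4.5 + 4.5 + 6 = 18.5
W- = 2.5 = 2.5
(Check: W+ + W- = 21 should equal n(n+1)/2 = 21.)
Step 4: Test statistic W = min(W+, W-) = 2.5.
Step 5: Ties in |d|, so use the tie-corrected normal approximation.
        E[W] = n(n+1)/4 = 6*7/4 = 10.5.
        Tie groups: |d|=3 (t=2), |d|=4 (t=2); sum(t^3 - t) = 12.
        Var[W] = n(n+1)(2n+1)/24 - sum(t^3-t)/48 = 546/24 - 12/48 = 22.5.
        z = (W - E[W]) / sqrt(Var[W]) = (2.5 - 10.5) / 4.7434 = -1.6865.
        Two-sided p = 2*Phi(z) = 0.091690.
Step 6: alpha = 0.1. reject H0.

W+ = 18.5, W- = 2.5, W = min = 2.5, p = 0.091690, reject H0.


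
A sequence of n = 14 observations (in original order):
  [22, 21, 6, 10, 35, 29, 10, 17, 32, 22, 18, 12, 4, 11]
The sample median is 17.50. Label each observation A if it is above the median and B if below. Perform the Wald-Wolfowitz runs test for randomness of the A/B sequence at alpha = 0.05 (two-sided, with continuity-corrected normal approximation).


Step 1: Compute median = 17.50; label A = above, B = below.
Labels in order: AABBAABBAAABBB  (n_A = 7, n_B = 7)
Step 2: Count runs R = 6.
Step 3: Under H0 (random ordering), E[R] = 2*n_A*n_B/(n_A+n_B) + 1 = 2*7*7/14 + 1 = 8.0000.
        Var[R] = 2*n_A*n_B*(2*n_A*n_B - n_A - n_B) / ((n_A+n_B)^2 * (n_A+n_B-1)) = 8232/2548 = 3.2308.
        SD[R] = 1.7974.
Step 4: Continuity-corrected z = (R + 0.5 - E[R]) / SD[R] = (6 + 0.5 - 8.0000) / 1.7974 = -0.8345.
Step 5: Two-sided p-value via normal approximation = 2*(1 - Phi(|z|)) = 0.403986.
Step 6: alpha = 0.05. fail to reject H0.

R = 6, z = -0.8345, p = 0.403986, fail to reject H0.


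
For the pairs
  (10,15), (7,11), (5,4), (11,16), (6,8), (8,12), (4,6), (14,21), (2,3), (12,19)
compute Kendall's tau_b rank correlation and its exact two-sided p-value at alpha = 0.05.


Step 1: Enumerate the 45 unordered pairs (i,j) with i<j and classify each by sign(x_j-x_i) * sign(y_j-y_i).
  (1,2):dx=-3,dy=-4->C; (1,3):dx=-5,dy=-11->C; (1,4):dx=+1,dy=+1->C; (1,5):dx=-4,dy=-7->C
  (1,6):dx=-2,dy=-3->C; (1,7):dx=-6,dy=-9->C; (1,8):dx=+4,dy=+6->C; (1,9):dx=-8,dy=-12->C
  (1,10):dx=+2,dy=+4->C; (2,3):dx=-2,dy=-7->C; (2,4):dx=+4,dy=+5->C; (2,5):dx=-1,dy=-3->C
  (2,6):dx=+1,dy=+1->C; (2,7):dx=-3,dy=-5->C; (2,8):dx=+7,dy=+10->C; (2,9):dx=-5,dy=-8->C
  (2,10):dx=+5,dy=+8->C; (3,4):dx=+6,dy=+12->C; (3,5):dx=+1,dy=+4->C; (3,6):dx=+3,dy=+8->C
  (3,7):dx=-1,dy=+2->D; (3,8):dx=+9,dy=+17->C; (3,9):dx=-3,dy=-1->C; (3,10):dx=+7,dy=+15->C
  (4,5):dx=-5,dy=-8->C; (4,6):dx=-3,dy=-4->C; (4,7):dx=-7,dy=-10->C; (4,8):dx=+3,dy=+5->C
  (4,9):dx=-9,dy=-13->C; (4,10):dx=+1,dy=+3->C; (5,6):dx=+2,dy=+4->C; (5,7):dx=-2,dy=-2->C
  (5,8):dx=+8,dy=+13->C; (5,9):dx=-4,dy=-5->C; (5,10):dx=+6,dy=+11->C; (6,7):dx=-4,dy=-6->C
  (6,8):dx=+6,dy=+9->C; (6,9):dx=-6,dy=-9->C; (6,10):dx=+4,dy=+7->C; (7,8):dx=+10,dy=+15->C
  (7,9):dx=-2,dy=-3->C; (7,10):dx=+8,dy=+13->C; (8,9):dx=-12,dy=-18->C; (8,10):dx=-2,dy=-2->C
  (9,10):dx=+10,dy=+16->C
Step 2: C = 44, D = 1, total pairs = 45.
Step 3: tau = (C - D)/(n(n-1)/2) = (44 - 1)/45 = 0.955556.
Step 4: Exact two-sided p-value (enumerate n! = 3628800 permutations of y under H0): p = 0.000006.
Step 5: alpha = 0.05. reject H0.

tau_b = 0.9556 (C=44, D=1), p = 0.000006, reject H0.


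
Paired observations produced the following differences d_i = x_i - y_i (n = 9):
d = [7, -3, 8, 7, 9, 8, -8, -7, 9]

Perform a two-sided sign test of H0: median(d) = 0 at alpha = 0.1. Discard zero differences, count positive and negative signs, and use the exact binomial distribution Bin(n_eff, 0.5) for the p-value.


Step 1: Discard zero differences. Original n = 9; n_eff = number of nonzero differences = 9.
Nonzero differences (with sign): +7, -3, +8, +7, +9, +8, -8, -7, +9
Step 2: Count signs: positive = 6, negative = 3.
Step 3: Under H0: P(positive) = 0.5, so the number of positives S ~ Bin(9, 0.5).
Step 4: Two-sided exact p-value = sum of Bin(9,0.5) probabilities at or below the observed probability = 0.507812.
Step 5: alpha = 0.1. fail to reject H0.

n_eff = 9, pos = 6, neg = 3, p = 0.507812, fail to reject H0.


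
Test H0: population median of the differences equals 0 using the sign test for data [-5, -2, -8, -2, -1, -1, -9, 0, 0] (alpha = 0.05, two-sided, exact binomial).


Step 1: Discard zero differences. Original n = 9; n_eff = number of nonzero differences = 7.
Nonzero differences (with sign): -5, -2, -8, -2, -1, -1, -9
Step 2: Count signs: positive = 0, negative = 7.
Step 3: Under H0: P(positive) = 0.5, so the number of positives S ~ Bin(7, 0.5).
Step 4: Two-sided exact p-value = sum of Bin(7,0.5) probabilities at or below the observed probability = 0.015625.
Step 5: alpha = 0.05. reject H0.

n_eff = 7, pos = 0, neg = 7, p = 0.015625, reject H0.


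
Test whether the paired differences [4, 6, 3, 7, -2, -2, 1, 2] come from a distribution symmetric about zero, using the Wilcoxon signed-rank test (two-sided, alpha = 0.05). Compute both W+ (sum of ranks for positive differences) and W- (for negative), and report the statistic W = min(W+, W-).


Step 1: Drop any zero differences (none here) and take |d_i|.
|d| = [4, 6, 3, 7, 2, 2, 1, 2]
Step 2: Midrank |d_i| (ties get averaged ranks).
ranks: |4|->6, |6|->7, |3|->5, |7|->8, |2|->3, |2|->3, |1|->1, |2|->3
Step 3: Attach original signs; sum ranks with positive sign and with negative sign.
W+ = 6 + 7 + 5 + 8 + 1 + 3 = 30
W- = 3 + 3 = 6
(Check: W+ + W- = 36 should equal n(n+1)/2 = 36.)
Step 4: Test statistic W = min(W+, W-) = 6.
Step 5: Ties in |d|, so use the tie-corrected normal approximation.
        E[W] = n(n+1)/4 = 8*9/4 = 18.
        Tie groups: |d|=2 (t=3); sum(t^3 - t) = 24.
        Var[W] = n(n+1)(2n+1)/24 - sum(t^3-t)/48 = 1224/24 - 24/48 = 50.5.
        z = (W - E[W]) / sqrt(Var[W]) = (6 - 18) / 7.1063 = -1.6886.
        Two-sided p = 2*Phi(z) = 0.091290.
Step 6: alpha = 0.05. fail to reject H0.

W+ = 30, W- = 6, W = min = 6, p = 0.091290, fail to reject H0.


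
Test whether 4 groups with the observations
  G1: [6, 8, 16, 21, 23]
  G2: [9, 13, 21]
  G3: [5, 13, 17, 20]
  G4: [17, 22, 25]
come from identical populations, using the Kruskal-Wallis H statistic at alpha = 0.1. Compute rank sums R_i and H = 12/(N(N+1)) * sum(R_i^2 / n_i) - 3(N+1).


Step 1: Combine all N = 15 observations and assign midranks.
sorted (value, group, rank): (5,G3,1), (6,G1,2), (8,G1,3), (9,G2,4), (13,G2,5.5), (13,G3,5.5), (16,G1,7), (17,G3,8.5), (17,G4,8.5), (20,G3,10), (21,G1,11.5), (21,G2,11.5), (22,G4,13), (23,G1,14), (25,G4,15)
Step 2: Sum ranks within each group.
R_1 = 37.5 (n_1 = 5)
R_2 = 21 (n_2 = 3)
R_3 = 25 (n_3 = 4)
R_4 = 36.5 (n_4 = 3)
Step 3: H = 12/(N(N+1)) * sum(R_i^2/n_i) - 3(N+1)
     = 12/(15*16) * (37.5^2/5 + 21^2/3 + 25^2/4 + 36.5^2/3) - 3*16
     = 0.050000 * 1028.58 - 48
     = 3.429167.
Step 4: Ties present; correction factor C = 1 - 18/(15^3 - 15) = 0.994643. Corrected H = 3.429167 / 0.994643 = 3.447636.
Step 5: Under H0, H ~ chi^2(3); p-value = 0.327617.
Step 6: alpha = 0.1. fail to reject H0.

H = 3.4476, df = 3, p = 0.327617, fail to reject H0.


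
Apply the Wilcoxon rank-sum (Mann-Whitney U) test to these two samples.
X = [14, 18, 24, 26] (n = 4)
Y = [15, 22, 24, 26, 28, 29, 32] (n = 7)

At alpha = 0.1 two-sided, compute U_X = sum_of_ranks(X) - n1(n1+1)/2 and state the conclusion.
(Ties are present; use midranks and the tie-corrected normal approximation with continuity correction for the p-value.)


Step 1: Combine and sort all 11 observations; assign midranks.
sorted (value, group): (14,X), (15,Y), (18,X), (22,Y), (24,X), (24,Y), (26,X), (26,Y), (28,Y), (29,Y), (32,Y)
ranks: 14->1, 15->2, 18->3, 22->4, 24->5.5, 24->5.5, 26->7.5, 26->7.5, 28->9, 29->10, 32->11
Step 2: Rank sum for X: R1 = 1 + 3 + 5.5 + 7.5 = 17.
Step 3: U_X = R1 - n1(n1+1)/2 = 17 - 4*5/2 = 17 - 10 = 7.
       U_Y = n1*n2 - U_X = 28 - 7 = 21.
Step 4: Ties are present, so use the tie-corrected normal approximation (with continuity correction) for the p-value.
Step 5: p-value = 0.217200; compare to alpha = 0.1. fail to reject H0.

U_X = 7, p = 0.217200, fail to reject H0 at alpha = 0.1.


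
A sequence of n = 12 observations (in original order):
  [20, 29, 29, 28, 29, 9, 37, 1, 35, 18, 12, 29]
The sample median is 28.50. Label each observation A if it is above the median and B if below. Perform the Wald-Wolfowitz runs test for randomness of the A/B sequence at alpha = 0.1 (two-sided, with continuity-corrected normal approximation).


Step 1: Compute median = 28.50; label A = above, B = below.
Labels in order: BAABABABABBA  (n_A = 6, n_B = 6)
Step 2: Count runs R = 10.
Step 3: Under H0 (random ordering), E[R] = 2*n_A*n_B/(n_A+n_B) + 1 = 2*6*6/12 + 1 = 7.0000.
        Var[R] = 2*n_A*n_B*(2*n_A*n_B - n_A - n_B) / ((n_A+n_B)^2 * (n_A+n_B-1)) = 4320/1584 = 2.7273.
        SD[R] = 1.6514.
Step 4: Continuity-corrected z = (R - 0.5 - E[R]) / SD[R] = (10 - 0.5 - 7.0000) / 1.6514 = 1.5138.
Step 5: Two-sided p-value via normal approximation = 2*(1 - Phi(|z|)) = 0.130070.
Step 6: alpha = 0.1. fail to reject H0.

R = 10, z = 1.5138, p = 0.130070, fail to reject H0.


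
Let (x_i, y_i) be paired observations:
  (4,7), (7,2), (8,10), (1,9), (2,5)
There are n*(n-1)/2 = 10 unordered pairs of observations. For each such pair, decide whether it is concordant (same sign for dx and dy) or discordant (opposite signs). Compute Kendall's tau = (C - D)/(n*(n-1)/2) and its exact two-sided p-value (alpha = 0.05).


Step 1: Enumerate the 10 unordered pairs (i,j) with i<j and classify each by sign(x_j-x_i) * sign(y_j-y_i).
  (1,2):dx=+3,dy=-5->D; (1,3):dx=+4,dy=+3->C; (1,4):dx=-3,dy=+2->D; (1,5):dx=-2,dy=-2->C
  (2,3):dx=+1,dy=+8->C; (2,4):dx=-6,dy=+7->D; (2,5):dx=-5,dy=+3->D; (3,4):dx=-7,dy=-1->C
  (3,5):dx=-6,dy=-5->C; (4,5):dx=+1,dy=-4->D
Step 2: C = 5, D = 5, total pairs = 10.
Step 3: tau = (C - D)/(n(n-1)/2) = (5 - 5)/10 = 0.000000.
Step 4: Exact two-sided p-value (enumerate n! = 120 permutations of y under H0): p = 1.000000.
Step 5: alpha = 0.05. fail to reject H0.

tau_b = 0.0000 (C=5, D=5), p = 1.000000, fail to reject H0.


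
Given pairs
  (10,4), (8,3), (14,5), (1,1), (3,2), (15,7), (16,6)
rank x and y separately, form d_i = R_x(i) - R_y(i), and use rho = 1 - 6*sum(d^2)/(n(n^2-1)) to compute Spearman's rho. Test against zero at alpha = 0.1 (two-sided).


Step 1: Rank x and y separately (midranks; no ties here).
rank(x): 10->4, 8->3, 14->5, 1->1, 3->2, 15->6, 16->7
rank(y): 4->4, 3->3, 5->5, 1->1, 2->2, 7->7, 6->6
Step 2: d_i = R_x(i) - R_y(i); compute d_i^2.
  (4-4)^2=0, (3-3)^2=0, (5-5)^2=0, (1-1)^2=0, (2-2)^2=0, (6-7)^2=1, (7-6)^2=1
sum(d^2) = 2.
Step 3: rho = 1 - 6*2 / (7*(7^2 - 1)) = 1 - 12/336 = 0.964286.
Step 4: Under H0, t = rho * sqrt((n-2)/(1-rho^2)) = 8.1408 ~ t(5).
Step 5: Two-sided p-value from the t-distribution with 5 df = 0.000454.
Step 6: alpha = 0.1. reject H0.

rho = 0.9643, p = 0.000454, reject H0 at alpha = 0.1.


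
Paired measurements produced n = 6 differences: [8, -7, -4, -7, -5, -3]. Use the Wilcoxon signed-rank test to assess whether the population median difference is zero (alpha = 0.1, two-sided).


Step 1: Drop any zero differences (none here) and take |d_i|.
|d| = [8, 7, 4, 7, 5, 3]
Step 2: Midrank |d_i| (ties get averaged ranks).
ranks: |8|->6, |7|->4.5, |4|->2, |7|->4.5, |5|->3, |3|->1
Step 3: Attach original signs; sum ranks with positive sign and with negative sign.
W+ = 6 = 6
W- = 4.5 + 2 + 4.5 + 3 + 1 = 15
(Check: W+ + W- = 21 should equal n(n+1)/2 = 21.)
Step 4: Test statistic W = min(W+, W-) = 6.
Step 5: Ties in |d|, so use the tie-corrected normal approximation.
        E[W] = n(n+1)/4 = 6*7/4 = 10.5.
        Tie groups: |d|=7 (t=2); sum(t^3 - t) = 6.
        Var[W] = n(n+1)(2n+1)/24 - sum(t^3-t)/48 = 546/24 - 6/48 = 22.625.
        z = (W - E[W]) / sqrt(Var[W]) = (6 - 10.5) / 4.7566 = -0.9461.
        Two-sided p = 2*Phi(z) = 0.344118.
Step 6: alpha = 0.1. fail to reject H0.

W+ = 6, W- = 15, W = min = 6, p = 0.344118, fail to reject H0.


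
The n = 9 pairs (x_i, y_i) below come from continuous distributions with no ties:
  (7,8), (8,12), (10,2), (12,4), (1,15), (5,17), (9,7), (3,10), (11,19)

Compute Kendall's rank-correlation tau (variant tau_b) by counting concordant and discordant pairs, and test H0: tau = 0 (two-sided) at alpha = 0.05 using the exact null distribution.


Step 1: Enumerate the 36 unordered pairs (i,j) with i<j and classify each by sign(x_j-x_i) * sign(y_j-y_i).
  (1,2):dx=+1,dy=+4->C; (1,3):dx=+3,dy=-6->D; (1,4):dx=+5,dy=-4->D; (1,5):dx=-6,dy=+7->D
  (1,6):dx=-2,dy=+9->D; (1,7):dx=+2,dy=-1->D; (1,8):dx=-4,dy=+2->D; (1,9):dx=+4,dy=+11->C
  (2,3):dx=+2,dy=-10->D; (2,4):dx=+4,dy=-8->D; (2,5):dx=-7,dy=+3->D; (2,6):dx=-3,dy=+5->D
  (2,7):dx=+1,dy=-5->D; (2,8):dx=-5,dy=-2->C; (2,9):dx=+3,dy=+7->C; (3,4):dx=+2,dy=+2->C
  (3,5):dx=-9,dy=+13->D; (3,6):dx=-5,dy=+15->D; (3,7):dx=-1,dy=+5->D; (3,8):dx=-7,dy=+8->D
  (3,9):dx=+1,dy=+17->C; (4,5):dx=-11,dy=+11->D; (4,6):dx=-7,dy=+13->D; (4,7):dx=-3,dy=+3->D
  (4,8):dx=-9,dy=+6->D; (4,9):dx=-1,dy=+15->D; (5,6):dx=+4,dy=+2->C; (5,7):dx=+8,dy=-8->D
  (5,8):dx=+2,dy=-5->D; (5,9):dx=+10,dy=+4->C; (6,7):dx=+4,dy=-10->D; (6,8):dx=-2,dy=-7->C
  (6,9):dx=+6,dy=+2->C; (7,8):dx=-6,dy=+3->D; (7,9):dx=+2,dy=+12->C; (8,9):dx=+8,dy=+9->C
Step 2: C = 12, D = 24, total pairs = 36.
Step 3: tau = (C - D)/(n(n-1)/2) = (12 - 24)/36 = -0.333333.
Step 4: Exact two-sided p-value (enumerate n! = 362880 permutations of y under H0): p = 0.259518.
Step 5: alpha = 0.05. fail to reject H0.

tau_b = -0.3333 (C=12, D=24), p = 0.259518, fail to reject H0.


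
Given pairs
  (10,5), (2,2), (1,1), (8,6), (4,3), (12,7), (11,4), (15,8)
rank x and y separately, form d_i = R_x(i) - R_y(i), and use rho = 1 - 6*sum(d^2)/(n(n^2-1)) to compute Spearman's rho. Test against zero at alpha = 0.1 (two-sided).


Step 1: Rank x and y separately (midranks; no ties here).
rank(x): 10->5, 2->2, 1->1, 8->4, 4->3, 12->7, 11->6, 15->8
rank(y): 5->5, 2->2, 1->1, 6->6, 3->3, 7->7, 4->4, 8->8
Step 2: d_i = R_x(i) - R_y(i); compute d_i^2.
  (5-5)^2=0, (2-2)^2=0, (1-1)^2=0, (4-6)^2=4, (3-3)^2=0, (7-7)^2=0, (6-4)^2=4, (8-8)^2=0
sum(d^2) = 8.
Step 3: rho = 1 - 6*8 / (8*(8^2 - 1)) = 1 - 48/504 = 0.904762.
Step 4: Under H0, t = rho * sqrt((n-2)/(1-rho^2)) = 5.2034 ~ t(6).
Step 5: Two-sided p-value from the t-distribution with 6 df = 0.002008.
Step 6: alpha = 0.1. reject H0.

rho = 0.9048, p = 0.002008, reject H0 at alpha = 0.1.


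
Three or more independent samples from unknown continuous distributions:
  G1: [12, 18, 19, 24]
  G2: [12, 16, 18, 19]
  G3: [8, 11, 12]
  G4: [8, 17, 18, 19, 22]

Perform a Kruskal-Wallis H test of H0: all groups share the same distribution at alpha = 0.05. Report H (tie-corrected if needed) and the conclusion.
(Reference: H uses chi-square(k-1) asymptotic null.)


Step 1: Combine all N = 16 observations and assign midranks.
sorted (value, group, rank): (8,G3,1.5), (8,G4,1.5), (11,G3,3), (12,G1,5), (12,G2,5), (12,G3,5), (16,G2,7), (17,G4,8), (18,G1,10), (18,G2,10), (18,G4,10), (19,G1,13), (19,G2,13), (19,G4,13), (22,G4,15), (24,G1,16)
Step 2: Sum ranks within each group.
R_1 = 44 (n_1 = 4)
R_2 = 35 (n_2 = 4)
R_3 = 9.5 (n_3 = 3)
R_4 = 47.5 (n_4 = 5)
Step 3: H = 12/(N(N+1)) * sum(R_i^2/n_i) - 3(N+1)
     = 12/(16*17) * (44^2/4 + 35^2/4 + 9.5^2/3 + 47.5^2/5) - 3*17
     = 0.044118 * 1271.58 - 51
     = 5.099265.
Step 4: Ties present; correction factor C = 1 - 78/(16^3 - 16) = 0.980882. Corrected H = 5.099265 / 0.980882 = 5.198651.
Step 5: Under H0, H ~ chi^2(3); p-value = 0.157816.
Step 6: alpha = 0.05. fail to reject H0.

H = 5.1987, df = 3, p = 0.157816, fail to reject H0.


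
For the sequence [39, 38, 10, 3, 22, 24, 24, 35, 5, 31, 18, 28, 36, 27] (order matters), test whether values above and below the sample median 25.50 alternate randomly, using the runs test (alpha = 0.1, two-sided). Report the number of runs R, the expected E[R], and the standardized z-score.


Step 1: Compute median = 25.50; label A = above, B = below.
Labels in order: AABBBBBABABAAA  (n_A = 7, n_B = 7)
Step 2: Count runs R = 7.
Step 3: Under H0 (random ordering), E[R] = 2*n_A*n_B/(n_A+n_B) + 1 = 2*7*7/14 + 1 = 8.0000.
        Var[R] = 2*n_A*n_B*(2*n_A*n_B - n_A - n_B) / ((n_A+n_B)^2 * (n_A+n_B-1)) = 8232/2548 = 3.2308.
        SD[R] = 1.7974.
Step 4: Continuity-corrected z = (R + 0.5 - E[R]) / SD[R] = (7 + 0.5 - 8.0000) / 1.7974 = -0.2782.
Step 5: Two-sided p-value via normal approximation = 2*(1 - Phi(|z|)) = 0.780879.
Step 6: alpha = 0.1. fail to reject H0.

R = 7, z = -0.2782, p = 0.780879, fail to reject H0.


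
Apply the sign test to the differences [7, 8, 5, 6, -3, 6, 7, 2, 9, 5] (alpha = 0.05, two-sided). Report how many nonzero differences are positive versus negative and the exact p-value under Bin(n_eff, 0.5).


Step 1: Discard zero differences. Original n = 10; n_eff = number of nonzero differences = 10.
Nonzero differences (with sign): +7, +8, +5, +6, -3, +6, +7, +2, +9, +5
Step 2: Count signs: positive = 9, negative = 1.
Step 3: Under H0: P(positive) = 0.5, so the number of positives S ~ Bin(10, 0.5).
Step 4: Two-sided exact p-value = sum of Bin(10,0.5) probabilities at or below the observed probability = 0.021484.
Step 5: alpha = 0.05. reject H0.

n_eff = 10, pos = 9, neg = 1, p = 0.021484, reject H0.


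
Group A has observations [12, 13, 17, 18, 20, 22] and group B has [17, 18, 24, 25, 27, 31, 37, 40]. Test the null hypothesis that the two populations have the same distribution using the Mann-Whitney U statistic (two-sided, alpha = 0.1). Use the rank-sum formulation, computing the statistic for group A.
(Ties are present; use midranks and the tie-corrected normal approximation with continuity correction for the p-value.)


Step 1: Combine and sort all 14 observations; assign midranks.
sorted (value, group): (12,X), (13,X), (17,X), (17,Y), (18,X), (18,Y), (20,X), (22,X), (24,Y), (25,Y), (27,Y), (31,Y), (37,Y), (40,Y)
ranks: 12->1, 13->2, 17->3.5, 17->3.5, 18->5.5, 18->5.5, 20->7, 22->8, 24->9, 25->10, 27->11, 31->12, 37->13, 40->14
Step 2: Rank sum for X: R1 = 1 + 2 + 3.5 + 5.5 + 7 + 8 = 27.
Step 3: U_X = R1 - n1(n1+1)/2 = 27 - 6*7/2 = 27 - 21 = 6.
       U_Y = n1*n2 - U_X = 48 - 6 = 42.
Step 4: Ties are present, so use the tie-corrected normal approximation (with continuity correction) for the p-value.
Step 5: p-value = 0.023560; compare to alpha = 0.1. reject H0.

U_X = 6, p = 0.023560, reject H0 at alpha = 0.1.
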